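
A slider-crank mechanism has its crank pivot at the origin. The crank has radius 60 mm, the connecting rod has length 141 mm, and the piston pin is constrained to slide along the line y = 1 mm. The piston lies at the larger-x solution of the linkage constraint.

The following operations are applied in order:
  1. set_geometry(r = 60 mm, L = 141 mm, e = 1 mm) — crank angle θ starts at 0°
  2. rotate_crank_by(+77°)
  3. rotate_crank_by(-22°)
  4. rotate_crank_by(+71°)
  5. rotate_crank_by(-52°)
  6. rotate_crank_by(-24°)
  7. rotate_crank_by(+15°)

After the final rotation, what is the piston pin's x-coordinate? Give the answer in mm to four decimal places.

set_geometry: r = 60 mm, L = 141 mm, e = 1 mm; θ ← 0°
rotate_crank_by(+77°): θ ← 0° +77° = 77°
rotate_crank_by(-22°): θ ← 77° -22° = 55°
rotate_crank_by(+71°): θ ← 55° +71° = 126°
rotate_crank_by(-52°): θ ← 126° -52° = 74°
rotate_crank_by(-24°): θ ← 74° -24° = 50°
rotate_crank_by(+15°): θ ← 50° +15° = 65°
crank pin P = (r cos θ, r sin θ) = (25.357096, 54.378467)
h = r sin θ − e = 54.378467 − 1 = 53.378467
x = r cos θ + √(L² − h²) = 25.357096 + √(19881.0 − 2849.2608) = 25.357096 + 130.505706 = 155.862801

155.8628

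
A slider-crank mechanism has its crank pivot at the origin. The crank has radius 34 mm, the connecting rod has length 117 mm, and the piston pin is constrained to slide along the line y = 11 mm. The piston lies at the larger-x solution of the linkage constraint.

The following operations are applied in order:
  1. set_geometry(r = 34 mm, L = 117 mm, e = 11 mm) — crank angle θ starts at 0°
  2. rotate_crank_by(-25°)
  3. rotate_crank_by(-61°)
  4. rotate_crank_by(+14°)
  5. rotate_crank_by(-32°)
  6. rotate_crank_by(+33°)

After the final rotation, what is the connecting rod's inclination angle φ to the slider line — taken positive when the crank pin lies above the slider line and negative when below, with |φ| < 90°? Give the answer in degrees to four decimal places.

set_geometry: r = 34 mm, L = 117 mm, e = 11 mm; θ ← 0°
rotate_crank_by(-25°): θ ← 0° -25° = -25°
rotate_crank_by(-61°): θ ← -25° -61° = -86°
rotate_crank_by(+14°): θ ← -86° +14° = -72°
rotate_crank_by(-32°): θ ← -72° -32° = -104°
rotate_crank_by(+33°): θ ← -104° +33° = -71°
crank pin P = (r cos θ, r sin θ) = (11.069317, -32.147632)
h = r sin θ − e = -32.147632 − 11 = -43.147632
sin φ = h / L = -43.147632 / 117 = -0.36878318
φ = arcsin(-0.36878318) = -21.640592°

-21.6406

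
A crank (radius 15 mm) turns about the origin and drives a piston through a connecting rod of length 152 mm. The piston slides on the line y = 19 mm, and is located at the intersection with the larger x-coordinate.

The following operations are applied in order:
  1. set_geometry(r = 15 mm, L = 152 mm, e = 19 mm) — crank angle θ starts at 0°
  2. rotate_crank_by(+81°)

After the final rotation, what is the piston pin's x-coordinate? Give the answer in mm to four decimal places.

set_geometry: r = 15 mm, L = 152 mm, e = 19 mm; θ ← 0°
rotate_crank_by(+81°): θ ← 0° +81° = 81°
crank pin P = (r cos θ, r sin θ) = (2.346517, 14.815325)
h = r sin θ − e = 14.815325 − 19 = -4.184675
x = r cos θ + √(L² − h²) = 2.346517 + √(23104.0 − 17.5115) = 2.346517 + 151.942385 = 154.288902

154.2889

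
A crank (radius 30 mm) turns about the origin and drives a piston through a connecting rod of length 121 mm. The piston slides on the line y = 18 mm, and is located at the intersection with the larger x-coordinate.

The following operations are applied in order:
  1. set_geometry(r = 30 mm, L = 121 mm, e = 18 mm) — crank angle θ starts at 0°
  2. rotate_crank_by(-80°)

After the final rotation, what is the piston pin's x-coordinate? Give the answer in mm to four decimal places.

set_geometry: r = 30 mm, L = 121 mm, e = 18 mm; θ ← 0°
rotate_crank_by(-80°): θ ← 0° -80° = -80°
crank pin P = (r cos θ, r sin θ) = (5.209445, -29.544233)
h = r sin θ − e = -29.544233 − 18 = -47.544233
x = r cos θ + √(L² − h²) = 5.209445 + √(14641.0 − 2260.4541) = 5.209445 + 111.267902 = 116.477347

116.4773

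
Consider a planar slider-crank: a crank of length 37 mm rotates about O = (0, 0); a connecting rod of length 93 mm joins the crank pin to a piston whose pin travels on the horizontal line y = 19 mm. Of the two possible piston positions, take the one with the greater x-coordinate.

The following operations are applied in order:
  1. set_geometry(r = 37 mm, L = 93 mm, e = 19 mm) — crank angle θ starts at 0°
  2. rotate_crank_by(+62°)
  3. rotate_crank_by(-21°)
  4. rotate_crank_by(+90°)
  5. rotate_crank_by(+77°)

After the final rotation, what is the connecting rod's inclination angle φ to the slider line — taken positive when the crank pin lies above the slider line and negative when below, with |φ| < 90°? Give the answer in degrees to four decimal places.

-23.0217

set_geometry: r = 37 mm, L = 93 mm, e = 19 mm; θ ← 0°
rotate_crank_by(+62°): θ ← 0° +62° = 62°
rotate_crank_by(-21°): θ ← 62° -21° = 41°
rotate_crank_by(+90°): θ ← 41° +90° = 131°
rotate_crank_by(+77°): θ ← 131° +77° = 208°
crank pin P = (r cos θ, r sin θ) = (-32.669061, -17.370448)
h = r sin θ − e = -17.370448 − 19 = -36.370448
sin φ = h / L = -36.370448 / 93 = -0.39108008
φ = arcsin(-0.39108008) = -23.021722°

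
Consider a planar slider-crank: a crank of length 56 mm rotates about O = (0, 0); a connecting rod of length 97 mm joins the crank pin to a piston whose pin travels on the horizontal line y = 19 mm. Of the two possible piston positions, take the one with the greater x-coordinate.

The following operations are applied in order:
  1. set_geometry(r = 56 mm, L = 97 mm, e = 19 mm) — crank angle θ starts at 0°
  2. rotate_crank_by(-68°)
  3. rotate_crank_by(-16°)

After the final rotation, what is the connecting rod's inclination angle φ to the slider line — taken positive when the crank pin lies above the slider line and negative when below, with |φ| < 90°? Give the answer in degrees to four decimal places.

set_geometry: r = 56 mm, L = 97 mm, e = 19 mm; θ ← 0°
rotate_crank_by(-68°): θ ← 0° -68° = -68°
rotate_crank_by(-16°): θ ← -68° -16° = -84°
crank pin P = (r cos θ, r sin θ) = (5.853594, -55.693226)
h = r sin θ − e = -55.693226 − 19 = -74.693226
sin φ = h / L = -74.693226 / 97 = -0.77003326
φ = arcsin(-0.77003326) = -50.356876°

-50.3569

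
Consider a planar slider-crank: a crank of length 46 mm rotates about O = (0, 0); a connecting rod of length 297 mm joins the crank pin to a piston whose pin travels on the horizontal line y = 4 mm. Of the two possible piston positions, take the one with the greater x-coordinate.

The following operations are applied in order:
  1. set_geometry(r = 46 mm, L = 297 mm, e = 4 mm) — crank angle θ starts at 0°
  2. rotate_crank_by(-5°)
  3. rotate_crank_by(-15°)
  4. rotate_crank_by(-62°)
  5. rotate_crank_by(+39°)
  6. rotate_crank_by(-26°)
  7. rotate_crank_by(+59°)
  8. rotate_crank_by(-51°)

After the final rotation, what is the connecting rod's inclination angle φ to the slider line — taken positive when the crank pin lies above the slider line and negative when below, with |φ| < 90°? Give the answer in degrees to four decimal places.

set_geometry: r = 46 mm, L = 297 mm, e = 4 mm; θ ← 0°
rotate_crank_by(-5°): θ ← 0° -5° = -5°
rotate_crank_by(-15°): θ ← -5° -15° = -20°
rotate_crank_by(-62°): θ ← -20° -62° = -82°
rotate_crank_by(+39°): θ ← -82° +39° = -43°
rotate_crank_by(-26°): θ ← -43° -26° = -69°
rotate_crank_by(+59°): θ ← -69° +59° = -10°
rotate_crank_by(-51°): θ ← -10° -51° = -61°
crank pin P = (r cos θ, r sin θ) = (22.301243, -40.232507)
h = r sin θ − e = -40.232507 − 4 = -44.232507
sin φ = h / L = -44.232507 / 297 = -0.14893100
φ = arcsin(-0.14893100) = -8.564981°

-8.5650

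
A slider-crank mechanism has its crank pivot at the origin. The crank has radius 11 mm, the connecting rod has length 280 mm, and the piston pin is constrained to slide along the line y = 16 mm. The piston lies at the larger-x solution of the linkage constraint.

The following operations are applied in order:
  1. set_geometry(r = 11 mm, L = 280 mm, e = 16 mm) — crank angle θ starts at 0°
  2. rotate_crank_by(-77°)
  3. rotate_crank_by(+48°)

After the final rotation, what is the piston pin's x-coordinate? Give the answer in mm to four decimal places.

288.8070

set_geometry: r = 11 mm, L = 280 mm, e = 16 mm; θ ← 0°
rotate_crank_by(-77°): θ ← 0° -77° = -77°
rotate_crank_by(+48°): θ ← -77° +48° = -29°
crank pin P = (r cos θ, r sin θ) = (9.620817, -5.332906)
h = r sin θ − e = -5.332906 − 16 = -21.332906
x = r cos θ + √(L² − h²) = 9.620817 + √(78400.0 − 455.0929) = 9.620817 + 279.186151 = 288.806968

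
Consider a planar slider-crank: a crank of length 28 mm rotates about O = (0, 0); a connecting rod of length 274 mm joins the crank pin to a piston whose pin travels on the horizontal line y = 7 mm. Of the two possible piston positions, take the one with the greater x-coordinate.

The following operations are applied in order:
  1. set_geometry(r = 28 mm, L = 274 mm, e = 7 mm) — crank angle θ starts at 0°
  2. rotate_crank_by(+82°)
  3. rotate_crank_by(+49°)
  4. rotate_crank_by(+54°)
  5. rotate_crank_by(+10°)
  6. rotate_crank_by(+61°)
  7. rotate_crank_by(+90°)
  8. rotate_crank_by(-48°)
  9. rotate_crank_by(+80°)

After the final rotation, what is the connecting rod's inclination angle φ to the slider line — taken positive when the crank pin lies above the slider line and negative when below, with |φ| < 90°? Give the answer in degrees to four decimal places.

0.3455

set_geometry: r = 28 mm, L = 274 mm, e = 7 mm; θ ← 0°
rotate_crank_by(+82°): θ ← 0° +82° = 82°
rotate_crank_by(+49°): θ ← 82° +49° = 131°
rotate_crank_by(+54°): θ ← 131° +54° = 185°
rotate_crank_by(+10°): θ ← 185° +10° = 195°
rotate_crank_by(+61°): θ ← 195° +61° = 256°
rotate_crank_by(+90°): θ ← 256° +90° = 346°
rotate_crank_by(-48°): θ ← 346° -48° = 298°
rotate_crank_by(+80°): θ ← 298° +80° = 378°
crank pin P = (r cos θ, r sin θ) = (26.629582, 8.652476)
h = r sin θ − e = 8.652476 − 7 = 1.652476
sin φ = h / L = 1.652476 / 274 = 0.00603093
φ = arcsin(0.00603093) = 0.345549°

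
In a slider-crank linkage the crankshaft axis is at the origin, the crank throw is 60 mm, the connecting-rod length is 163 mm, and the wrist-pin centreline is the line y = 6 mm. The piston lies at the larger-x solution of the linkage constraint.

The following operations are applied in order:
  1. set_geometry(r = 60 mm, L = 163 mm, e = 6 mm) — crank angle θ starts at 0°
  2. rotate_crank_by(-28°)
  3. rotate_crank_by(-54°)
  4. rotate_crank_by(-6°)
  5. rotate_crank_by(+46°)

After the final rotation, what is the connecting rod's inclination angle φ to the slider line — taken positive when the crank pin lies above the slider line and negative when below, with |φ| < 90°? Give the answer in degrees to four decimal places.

set_geometry: r = 60 mm, L = 163 mm, e = 6 mm; θ ← 0°
rotate_crank_by(-28°): θ ← 0° -28° = -28°
rotate_crank_by(-54°): θ ← -28° -54° = -82°
rotate_crank_by(-6°): θ ← -82° -6° = -88°
rotate_crank_by(+46°): θ ← -88° +46° = -42°
crank pin P = (r cos θ, r sin θ) = (44.588690, -40.147836)
h = r sin θ − e = -40.147836 − 6 = -46.147836
sin φ = h / L = -46.147836 / 163 = -0.28311556
φ = arcsin(-0.28311556) = -16.446239°

-16.4462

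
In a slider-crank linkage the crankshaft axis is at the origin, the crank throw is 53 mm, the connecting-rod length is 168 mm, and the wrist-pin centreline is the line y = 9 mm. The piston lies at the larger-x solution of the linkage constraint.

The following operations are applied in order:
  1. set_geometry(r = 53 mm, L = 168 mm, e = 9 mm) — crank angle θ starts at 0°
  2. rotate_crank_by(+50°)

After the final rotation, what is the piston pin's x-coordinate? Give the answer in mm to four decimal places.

199.0690

set_geometry: r = 53 mm, L = 168 mm, e = 9 mm; θ ← 0°
rotate_crank_by(+50°): θ ← 0° +50° = 50°
crank pin P = (r cos θ, r sin θ) = (34.067743, 40.600355)
h = r sin θ − e = 40.600355 − 9 = 31.600355
x = r cos θ + √(L² − h²) = 34.067743 + √(28224.0 − 998.5825) = 34.067743 + 165.001265 = 199.069009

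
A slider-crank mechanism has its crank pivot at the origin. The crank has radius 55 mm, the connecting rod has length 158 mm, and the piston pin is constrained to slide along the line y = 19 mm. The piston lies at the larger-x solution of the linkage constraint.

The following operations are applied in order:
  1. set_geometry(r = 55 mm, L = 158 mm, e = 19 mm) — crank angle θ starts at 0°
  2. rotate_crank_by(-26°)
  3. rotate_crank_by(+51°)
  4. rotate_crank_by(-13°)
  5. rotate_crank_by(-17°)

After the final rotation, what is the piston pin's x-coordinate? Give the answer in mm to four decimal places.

210.9889

set_geometry: r = 55 mm, L = 158 mm, e = 19 mm; θ ← 0°
rotate_crank_by(-26°): θ ← 0° -26° = -26°
rotate_crank_by(+51°): θ ← -26° +51° = 25°
rotate_crank_by(-13°): θ ← 25° -13° = 12°
rotate_crank_by(-17°): θ ← 12° -17° = -5°
crank pin P = (r cos θ, r sin θ) = (54.790708, -4.793566)
h = r sin θ − e = -4.793566 − 19 = -23.793566
x = r cos θ + √(L² − h²) = 54.790708 + √(24964.0 − 566.1338) = 54.790708 + 156.198163 = 210.988872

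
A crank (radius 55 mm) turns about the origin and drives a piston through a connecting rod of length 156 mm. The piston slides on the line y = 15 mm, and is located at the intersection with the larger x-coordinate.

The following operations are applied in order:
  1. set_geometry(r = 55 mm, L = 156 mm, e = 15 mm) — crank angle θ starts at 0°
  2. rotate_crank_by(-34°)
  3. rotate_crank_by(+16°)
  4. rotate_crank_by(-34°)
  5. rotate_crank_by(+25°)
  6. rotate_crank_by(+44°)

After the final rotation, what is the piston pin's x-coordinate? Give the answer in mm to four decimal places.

set_geometry: r = 55 mm, L = 156 mm, e = 15 mm; θ ← 0°
rotate_crank_by(-34°): θ ← 0° -34° = -34°
rotate_crank_by(+16°): θ ← -34° +16° = -18°
rotate_crank_by(-34°): θ ← -18° -34° = -52°
rotate_crank_by(+25°): θ ← -52° +25° = -27°
rotate_crank_by(+44°): θ ← -27° +44° = 17°
crank pin P = (r cos θ, r sin θ) = (52.596762, 16.080444)
h = r sin θ − e = 16.080444 − 15 = 1.080444
x = r cos θ + √(L² − h²) = 52.596762 + √(24336.0 − 1.1674) = 52.596762 + 155.996258 = 208.593020

208.5930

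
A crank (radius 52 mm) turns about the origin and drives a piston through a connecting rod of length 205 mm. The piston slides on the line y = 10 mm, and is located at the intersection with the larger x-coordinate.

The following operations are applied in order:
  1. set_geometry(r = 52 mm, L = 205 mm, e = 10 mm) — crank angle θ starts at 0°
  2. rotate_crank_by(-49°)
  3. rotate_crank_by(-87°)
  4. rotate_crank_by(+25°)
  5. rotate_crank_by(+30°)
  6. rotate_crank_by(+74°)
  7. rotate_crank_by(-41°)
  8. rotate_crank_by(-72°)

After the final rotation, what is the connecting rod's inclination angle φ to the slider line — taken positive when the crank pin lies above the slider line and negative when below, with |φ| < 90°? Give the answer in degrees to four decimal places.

-15.5724

set_geometry: r = 52 mm, L = 205 mm, e = 10 mm; θ ← 0°
rotate_crank_by(-49°): θ ← 0° -49° = -49°
rotate_crank_by(-87°): θ ← -49° -87° = -136°
rotate_crank_by(+25°): θ ← -136° +25° = -111°
rotate_crank_by(+30°): θ ← -111° +30° = -81°
rotate_crank_by(+74°): θ ← -81° +74° = -7°
rotate_crank_by(-41°): θ ← -7° -41° = -48°
rotate_crank_by(-72°): θ ← -48° -72° = -120°
crank pin P = (r cos θ, r sin θ) = (-26.000000, -45.033321)
h = r sin θ − e = -45.033321 − 10 = -55.033321
sin φ = h / L = -55.033321 / 205 = -0.26845522
φ = arcsin(-0.26845522) = -15.572364°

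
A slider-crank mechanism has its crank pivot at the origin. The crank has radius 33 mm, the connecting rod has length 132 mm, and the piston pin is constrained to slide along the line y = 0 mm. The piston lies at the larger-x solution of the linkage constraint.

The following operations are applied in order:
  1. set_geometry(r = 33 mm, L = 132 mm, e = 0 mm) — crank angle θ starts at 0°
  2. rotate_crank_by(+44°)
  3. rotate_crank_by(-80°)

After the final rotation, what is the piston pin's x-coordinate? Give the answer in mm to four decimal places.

set_geometry: r = 33 mm, L = 132 mm, e = 0 mm; θ ← 0°
rotate_crank_by(+44°): θ ← 0° +44° = 44°
rotate_crank_by(-80°): θ ← 44° -80° = -36°
crank pin P = (r cos θ, r sin θ) = (26.697561, -19.396913)
h = r sin θ − e = -19.396913 − 0 = -19.396913
x = r cos θ + √(L² − h²) = 26.697561 + √(17424.0 − 376.2402) = 26.697561 + 130.567070 = 157.264631

157.2646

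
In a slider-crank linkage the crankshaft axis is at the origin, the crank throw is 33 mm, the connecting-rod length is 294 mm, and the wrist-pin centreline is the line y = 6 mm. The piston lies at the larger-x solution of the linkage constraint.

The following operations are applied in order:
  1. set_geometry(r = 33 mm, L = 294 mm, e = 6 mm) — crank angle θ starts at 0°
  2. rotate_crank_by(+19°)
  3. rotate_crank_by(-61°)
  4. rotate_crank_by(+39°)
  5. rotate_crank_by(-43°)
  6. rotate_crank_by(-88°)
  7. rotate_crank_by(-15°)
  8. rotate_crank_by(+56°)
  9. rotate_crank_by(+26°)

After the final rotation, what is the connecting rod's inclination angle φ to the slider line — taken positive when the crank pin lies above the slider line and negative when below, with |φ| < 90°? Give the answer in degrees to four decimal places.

-7.1074

set_geometry: r = 33 mm, L = 294 mm, e = 6 mm; θ ← 0°
rotate_crank_by(+19°): θ ← 0° +19° = 19°
rotate_crank_by(-61°): θ ← 19° -61° = -42°
rotate_crank_by(+39°): θ ← -42° +39° = -3°
rotate_crank_by(-43°): θ ← -3° -43° = -46°
rotate_crank_by(-88°): θ ← -46° -88° = -134°
rotate_crank_by(-15°): θ ← -134° -15° = -149°
rotate_crank_by(+56°): θ ← -149° +56° = -93°
rotate_crank_by(+26°): θ ← -93° +26° = -67°
crank pin P = (r cos θ, r sin θ) = (12.894127, -30.376660)
h = r sin θ − e = -30.376660 − 6 = -36.376660
sin φ = h / L = -36.376660 / 294 = -0.12373014
φ = arcsin(-0.12373014) = -7.107429°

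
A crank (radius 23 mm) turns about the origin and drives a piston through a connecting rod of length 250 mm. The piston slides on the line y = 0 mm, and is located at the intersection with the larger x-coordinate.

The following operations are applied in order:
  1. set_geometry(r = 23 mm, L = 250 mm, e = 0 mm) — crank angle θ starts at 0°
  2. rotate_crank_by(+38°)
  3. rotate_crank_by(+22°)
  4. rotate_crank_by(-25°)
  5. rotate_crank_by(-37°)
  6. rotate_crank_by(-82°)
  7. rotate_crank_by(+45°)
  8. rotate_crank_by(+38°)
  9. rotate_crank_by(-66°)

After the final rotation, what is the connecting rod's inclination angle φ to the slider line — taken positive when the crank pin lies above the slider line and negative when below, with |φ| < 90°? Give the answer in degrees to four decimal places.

set_geometry: r = 23 mm, L = 250 mm, e = 0 mm; θ ← 0°
rotate_crank_by(+38°): θ ← 0° +38° = 38°
rotate_crank_by(+22°): θ ← 38° +22° = 60°
rotate_crank_by(-25°): θ ← 60° -25° = 35°
rotate_crank_by(-37°): θ ← 35° -37° = -2°
rotate_crank_by(-82°): θ ← -2° -82° = -84°
rotate_crank_by(+45°): θ ← -84° +45° = -39°
rotate_crank_by(+38°): θ ← -39° +38° = -1°
rotate_crank_by(-66°): θ ← -1° -66° = -67°
crank pin P = (r cos θ, r sin θ) = (8.986816, -21.171612)
h = r sin θ − e = -21.171612 − 0 = -21.171612
sin φ = h / L = -21.171612 / 250 = -0.08468645
φ = arcsin(-0.08468645) = -4.857995°

-4.8580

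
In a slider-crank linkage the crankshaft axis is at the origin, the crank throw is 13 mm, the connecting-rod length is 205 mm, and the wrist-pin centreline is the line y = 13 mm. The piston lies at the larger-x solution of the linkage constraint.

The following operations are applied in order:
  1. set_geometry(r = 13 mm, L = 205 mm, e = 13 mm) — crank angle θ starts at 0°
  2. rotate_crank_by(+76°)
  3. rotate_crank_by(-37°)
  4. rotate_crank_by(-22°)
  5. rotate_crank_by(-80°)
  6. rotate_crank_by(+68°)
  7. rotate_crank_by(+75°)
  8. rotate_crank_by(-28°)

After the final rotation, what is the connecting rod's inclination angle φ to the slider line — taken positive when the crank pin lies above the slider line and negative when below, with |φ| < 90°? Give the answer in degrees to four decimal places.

-0.7703

set_geometry: r = 13 mm, L = 205 mm, e = 13 mm; θ ← 0°
rotate_crank_by(+76°): θ ← 0° +76° = 76°
rotate_crank_by(-37°): θ ← 76° -37° = 39°
rotate_crank_by(-22°): θ ← 39° -22° = 17°
rotate_crank_by(-80°): θ ← 17° -80° = -63°
rotate_crank_by(+68°): θ ← -63° +68° = 5°
rotate_crank_by(+75°): θ ← 5° +75° = 80°
rotate_crank_by(-28°): θ ← 80° -28° = 52°
crank pin P = (r cos θ, r sin θ) = (8.003599, 10.244140)
h = r sin θ − e = 10.244140 − 13 = -2.755860
sin φ = h / L = -2.755860 / 205 = -0.01344322
φ = arcsin(-0.01344322) = -0.770263°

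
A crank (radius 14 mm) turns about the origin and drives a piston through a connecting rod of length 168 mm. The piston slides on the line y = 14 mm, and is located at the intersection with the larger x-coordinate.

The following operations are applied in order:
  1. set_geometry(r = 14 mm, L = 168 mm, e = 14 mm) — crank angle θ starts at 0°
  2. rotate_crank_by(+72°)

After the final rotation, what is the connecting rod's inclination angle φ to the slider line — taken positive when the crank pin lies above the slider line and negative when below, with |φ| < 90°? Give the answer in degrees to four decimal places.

-0.2337

set_geometry: r = 14 mm, L = 168 mm, e = 14 mm; θ ← 0°
rotate_crank_by(+72°): θ ← 0° +72° = 72°
crank pin P = (r cos θ, r sin θ) = (4.326238, 13.314791)
h = r sin θ − e = 13.314791 − 14 = -0.685209
sin φ = h / L = -0.685209 / 168 = -0.00407862
φ = arcsin(-0.00407862) = -0.233689°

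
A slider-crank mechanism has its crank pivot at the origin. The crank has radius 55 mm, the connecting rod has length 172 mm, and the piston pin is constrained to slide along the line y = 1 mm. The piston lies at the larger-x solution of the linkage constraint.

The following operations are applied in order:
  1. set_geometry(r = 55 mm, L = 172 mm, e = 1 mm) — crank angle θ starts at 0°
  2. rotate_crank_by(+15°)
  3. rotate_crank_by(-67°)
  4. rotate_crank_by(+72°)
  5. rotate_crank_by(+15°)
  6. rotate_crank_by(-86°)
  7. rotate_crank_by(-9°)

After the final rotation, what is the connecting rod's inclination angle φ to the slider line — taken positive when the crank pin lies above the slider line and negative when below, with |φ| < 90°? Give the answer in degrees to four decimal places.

set_geometry: r = 55 mm, L = 172 mm, e = 1 mm; θ ← 0°
rotate_crank_by(+15°): θ ← 0° +15° = 15°
rotate_crank_by(-67°): θ ← 15° -67° = -52°
rotate_crank_by(+72°): θ ← -52° +72° = 20°
rotate_crank_by(+15°): θ ← 20° +15° = 35°
rotate_crank_by(-86°): θ ← 35° -86° = -51°
rotate_crank_by(-9°): θ ← -51° -9° = -60°
crank pin P = (r cos θ, r sin θ) = (27.500000, -47.631397)
h = r sin θ − e = -47.631397 − 1 = -48.631397
sin φ = h / L = -48.631397 / 172 = -0.28274068
φ = arcsin(-0.28274068) = -16.423845°

-16.4238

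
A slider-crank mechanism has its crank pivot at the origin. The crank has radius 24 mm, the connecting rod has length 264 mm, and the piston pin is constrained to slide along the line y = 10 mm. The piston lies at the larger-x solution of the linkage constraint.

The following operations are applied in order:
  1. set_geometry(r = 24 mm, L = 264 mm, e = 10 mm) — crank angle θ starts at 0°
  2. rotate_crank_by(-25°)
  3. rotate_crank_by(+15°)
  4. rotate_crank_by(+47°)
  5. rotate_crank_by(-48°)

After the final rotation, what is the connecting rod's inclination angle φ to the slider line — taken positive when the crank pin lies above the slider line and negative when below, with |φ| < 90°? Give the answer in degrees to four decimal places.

-3.1658

set_geometry: r = 24 mm, L = 264 mm, e = 10 mm; θ ← 0°
rotate_crank_by(-25°): θ ← 0° -25° = -25°
rotate_crank_by(+15°): θ ← -25° +15° = -10°
rotate_crank_by(+47°): θ ← -10° +47° = 37°
rotate_crank_by(-48°): θ ← 37° -48° = -11°
crank pin P = (r cos θ, r sin θ) = (23.559052, -4.579416)
h = r sin θ − e = -4.579416 − 10 = -14.579416
sin φ = h / L = -14.579416 / 264 = -0.05522506
φ = arcsin(-0.05522506) = -3.165773°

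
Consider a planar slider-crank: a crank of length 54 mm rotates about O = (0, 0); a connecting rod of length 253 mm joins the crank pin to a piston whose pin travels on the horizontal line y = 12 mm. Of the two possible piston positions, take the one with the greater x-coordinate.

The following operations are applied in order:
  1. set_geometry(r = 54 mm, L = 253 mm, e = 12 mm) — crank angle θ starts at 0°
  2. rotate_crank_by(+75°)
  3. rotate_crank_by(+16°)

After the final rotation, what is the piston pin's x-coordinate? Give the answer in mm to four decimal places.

248.5484

set_geometry: r = 54 mm, L = 253 mm, e = 12 mm; θ ← 0°
rotate_crank_by(+75°): θ ← 0° +75° = 75°
rotate_crank_by(+16°): θ ← 75° +16° = 91°
crank pin P = (r cos θ, r sin θ) = (-0.942430, 53.991776)
h = r sin θ − e = 53.991776 − 12 = 41.991776
x = r cos θ + √(L² − h²) = -0.942430 + √(64009.0 − 1763.3092) = -0.942430 + 249.490863 = 248.548433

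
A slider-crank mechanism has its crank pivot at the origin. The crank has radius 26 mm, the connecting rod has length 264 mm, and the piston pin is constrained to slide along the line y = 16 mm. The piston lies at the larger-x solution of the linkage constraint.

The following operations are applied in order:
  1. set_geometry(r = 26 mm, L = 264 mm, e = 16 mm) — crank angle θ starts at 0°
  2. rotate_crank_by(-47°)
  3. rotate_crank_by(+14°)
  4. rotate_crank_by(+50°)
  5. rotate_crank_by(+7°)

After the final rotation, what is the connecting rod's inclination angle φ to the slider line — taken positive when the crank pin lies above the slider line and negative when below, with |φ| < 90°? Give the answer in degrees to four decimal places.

set_geometry: r = 26 mm, L = 264 mm, e = 16 mm; θ ← 0°
rotate_crank_by(-47°): θ ← 0° -47° = -47°
rotate_crank_by(+14°): θ ← -47° +14° = -33°
rotate_crank_by(+50°): θ ← -33° +50° = 17°
rotate_crank_by(+7°): θ ← 17° +7° = 24°
crank pin P = (r cos θ, r sin θ) = (23.752182, 10.575153)
h = r sin θ − e = 10.575153 − 16 = -5.424847
sin φ = h / L = -5.424847 / 264 = -0.02054866
φ = arcsin(-0.02054866) = -1.177435°

-1.1774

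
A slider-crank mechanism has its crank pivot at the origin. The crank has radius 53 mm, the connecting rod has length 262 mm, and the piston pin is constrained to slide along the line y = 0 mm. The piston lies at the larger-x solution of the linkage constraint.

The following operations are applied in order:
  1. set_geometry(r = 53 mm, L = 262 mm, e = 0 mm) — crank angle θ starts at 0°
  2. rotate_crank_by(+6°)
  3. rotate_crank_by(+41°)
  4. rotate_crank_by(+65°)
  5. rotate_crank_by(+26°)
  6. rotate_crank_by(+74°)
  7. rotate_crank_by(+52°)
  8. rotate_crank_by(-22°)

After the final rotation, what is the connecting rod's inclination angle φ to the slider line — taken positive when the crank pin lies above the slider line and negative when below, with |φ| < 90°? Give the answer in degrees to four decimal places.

set_geometry: r = 53 mm, L = 262 mm, e = 0 mm; θ ← 0°
rotate_crank_by(+6°): θ ← 0° +6° = 6°
rotate_crank_by(+41°): θ ← 6° +41° = 47°
rotate_crank_by(+65°): θ ← 47° +65° = 112°
rotate_crank_by(+26°): θ ← 112° +26° = 138°
rotate_crank_by(+74°): θ ← 138° +74° = 212°
rotate_crank_by(+52°): θ ← 212° +52° = 264°
rotate_crank_by(-22°): θ ← 264° -22° = 242°
crank pin P = (r cos θ, r sin θ) = (-24.881993, -46.796222)
h = r sin θ − e = -46.796222 − 0 = -46.796222
sin φ = h / L = -46.796222 / 262 = -0.17861154
φ = arcsin(-0.17861154) = -10.288896°

-10.2889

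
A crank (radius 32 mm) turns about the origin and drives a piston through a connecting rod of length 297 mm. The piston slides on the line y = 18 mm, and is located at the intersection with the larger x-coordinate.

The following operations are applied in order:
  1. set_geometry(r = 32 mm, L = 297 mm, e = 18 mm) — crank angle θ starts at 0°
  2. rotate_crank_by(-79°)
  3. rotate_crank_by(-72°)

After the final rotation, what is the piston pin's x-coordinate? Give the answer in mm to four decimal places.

267.1152

set_geometry: r = 32 mm, L = 297 mm, e = 18 mm; θ ← 0°
rotate_crank_by(-79°): θ ← 0° -79° = -79°
rotate_crank_by(-72°): θ ← -79° -72° = -151°
crank pin P = (r cos θ, r sin θ) = (-27.987831, -15.513908)
h = r sin θ − e = -15.513908 − 18 = -33.513908
x = r cos θ + √(L² − h²) = -27.987831 + √(88209.0 − 1123.1820) = -27.987831 + 295.103063 = 267.115233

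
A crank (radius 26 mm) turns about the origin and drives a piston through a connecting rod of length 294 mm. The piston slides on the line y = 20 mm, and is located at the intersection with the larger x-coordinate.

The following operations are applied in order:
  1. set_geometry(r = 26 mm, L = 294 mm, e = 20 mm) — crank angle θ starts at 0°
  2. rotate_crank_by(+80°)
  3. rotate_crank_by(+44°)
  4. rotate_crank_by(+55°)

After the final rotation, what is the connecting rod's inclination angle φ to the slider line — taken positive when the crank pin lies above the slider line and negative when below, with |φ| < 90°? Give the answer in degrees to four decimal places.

set_geometry: r = 26 mm, L = 294 mm, e = 20 mm; θ ← 0°
rotate_crank_by(+80°): θ ← 0° +80° = 80°
rotate_crank_by(+44°): θ ← 80° +44° = 124°
rotate_crank_by(+55°): θ ← 124° +55° = 179°
crank pin P = (r cos θ, r sin θ) = (-25.996040, 0.453763)
h = r sin θ − e = 0.453763 − 20 = -19.546237
sin φ = h / L = -19.546237 / 294 = -0.06648380
φ = arcsin(-0.06648380) = -3.812053°

-3.8121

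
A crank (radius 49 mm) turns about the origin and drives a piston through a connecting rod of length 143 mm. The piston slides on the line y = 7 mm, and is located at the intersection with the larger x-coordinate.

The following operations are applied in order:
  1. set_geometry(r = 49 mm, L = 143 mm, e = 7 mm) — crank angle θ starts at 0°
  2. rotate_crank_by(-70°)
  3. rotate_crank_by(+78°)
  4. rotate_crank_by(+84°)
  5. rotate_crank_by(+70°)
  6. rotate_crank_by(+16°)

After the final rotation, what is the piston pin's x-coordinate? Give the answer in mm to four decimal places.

set_geometry: r = 49 mm, L = 143 mm, e = 7 mm; θ ← 0°
rotate_crank_by(-70°): θ ← 0° -70° = -70°
rotate_crank_by(+78°): θ ← -70° +78° = 8°
rotate_crank_by(+84°): θ ← 8° +84° = 92°
rotate_crank_by(+70°): θ ← 92° +70° = 162°
rotate_crank_by(+16°): θ ← 162° +16° = 178°
crank pin P = (r cos θ, r sin θ) = (-48.970151, 1.710075)
h = r sin θ − e = 1.710075 − 7 = -5.289925
x = r cos θ + √(L² − h²) = -48.970151 + √(20449.0 − 27.9833) = -48.970151 + 142.902123 = 93.931972

93.9320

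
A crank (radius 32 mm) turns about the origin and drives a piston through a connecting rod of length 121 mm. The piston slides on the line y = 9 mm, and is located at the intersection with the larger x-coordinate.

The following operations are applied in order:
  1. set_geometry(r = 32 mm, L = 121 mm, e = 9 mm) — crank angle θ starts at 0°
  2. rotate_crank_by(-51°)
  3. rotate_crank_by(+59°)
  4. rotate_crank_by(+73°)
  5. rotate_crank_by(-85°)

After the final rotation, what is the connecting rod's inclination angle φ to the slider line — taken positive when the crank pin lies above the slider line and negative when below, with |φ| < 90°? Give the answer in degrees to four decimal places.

set_geometry: r = 32 mm, L = 121 mm, e = 9 mm; θ ← 0°
rotate_crank_by(-51°): θ ← 0° -51° = -51°
rotate_crank_by(+59°): θ ← -51° +59° = 8°
rotate_crank_by(+73°): θ ← 8° +73° = 81°
rotate_crank_by(-85°): θ ← 81° -85° = -4°
crank pin P = (r cos θ, r sin θ) = (31.922050, -2.232207)
h = r sin θ − e = -2.232207 − 9 = -11.232207
sin φ = h / L = -11.232207 / 121 = -0.09282816
φ = arcsin(-0.09282816) = -5.326330°

-5.3263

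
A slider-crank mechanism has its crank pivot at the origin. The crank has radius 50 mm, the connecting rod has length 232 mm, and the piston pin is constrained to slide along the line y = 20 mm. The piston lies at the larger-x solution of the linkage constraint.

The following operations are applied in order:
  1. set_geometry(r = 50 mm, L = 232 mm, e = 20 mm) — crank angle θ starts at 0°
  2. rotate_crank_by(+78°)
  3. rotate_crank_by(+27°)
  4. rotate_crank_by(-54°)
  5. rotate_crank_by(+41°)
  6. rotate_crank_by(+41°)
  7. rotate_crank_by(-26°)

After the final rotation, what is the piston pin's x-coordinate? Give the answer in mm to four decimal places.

set_geometry: r = 50 mm, L = 232 mm, e = 20 mm; θ ← 0°
rotate_crank_by(+78°): θ ← 0° +78° = 78°
rotate_crank_by(+27°): θ ← 78° +27° = 105°
rotate_crank_by(-54°): θ ← 105° -54° = 51°
rotate_crank_by(+41°): θ ← 51° +41° = 92°
rotate_crank_by(+41°): θ ← 92° +41° = 133°
rotate_crank_by(-26°): θ ← 133° -26° = 107°
crank pin P = (r cos θ, r sin θ) = (-14.618585, 47.815238)
h = r sin θ − e = 47.815238 − 20 = 27.815238
x = r cos θ + √(L² − h²) = -14.618585 + √(53824.0 − 773.6875) = -14.618585 + 230.326535 = 215.707949

215.7079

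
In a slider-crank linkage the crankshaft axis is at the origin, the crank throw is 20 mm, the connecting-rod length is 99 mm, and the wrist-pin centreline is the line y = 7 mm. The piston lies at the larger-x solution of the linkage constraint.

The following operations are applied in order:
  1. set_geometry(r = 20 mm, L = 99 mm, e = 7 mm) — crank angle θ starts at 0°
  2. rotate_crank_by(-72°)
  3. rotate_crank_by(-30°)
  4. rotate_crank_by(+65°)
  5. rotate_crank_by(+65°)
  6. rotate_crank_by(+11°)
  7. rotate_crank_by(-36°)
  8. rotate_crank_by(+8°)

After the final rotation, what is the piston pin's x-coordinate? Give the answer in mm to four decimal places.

set_geometry: r = 20 mm, L = 99 mm, e = 7 mm; θ ← 0°
rotate_crank_by(-72°): θ ← 0° -72° = -72°
rotate_crank_by(-30°): θ ← -72° -30° = -102°
rotate_crank_by(+65°): θ ← -102° +65° = -37°
rotate_crank_by(+65°): θ ← -37° +65° = 28°
rotate_crank_by(+11°): θ ← 28° +11° = 39°
rotate_crank_by(-36°): θ ← 39° -36° = 3°
rotate_crank_by(+8°): θ ← 3° +8° = 11°
crank pin P = (r cos θ, r sin θ) = (19.632544, 3.816180)
h = r sin θ − e = 3.816180 − 7 = -3.183820
x = r cos θ + √(L² − h²) = 19.632544 + √(9801.0 − 10.1367) = 19.632544 + 98.948791 = 118.581335

118.5813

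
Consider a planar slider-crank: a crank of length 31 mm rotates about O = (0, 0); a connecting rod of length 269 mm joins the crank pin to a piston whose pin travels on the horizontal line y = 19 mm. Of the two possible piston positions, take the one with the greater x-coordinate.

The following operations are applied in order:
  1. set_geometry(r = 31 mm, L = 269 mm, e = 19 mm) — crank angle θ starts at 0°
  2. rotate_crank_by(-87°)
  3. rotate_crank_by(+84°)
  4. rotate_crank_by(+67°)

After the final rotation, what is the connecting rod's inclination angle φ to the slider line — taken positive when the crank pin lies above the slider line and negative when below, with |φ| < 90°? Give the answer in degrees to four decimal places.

1.8880

set_geometry: r = 31 mm, L = 269 mm, e = 19 mm; θ ← 0°
rotate_crank_by(-87°): θ ← 0° -87° = -87°
rotate_crank_by(+84°): θ ← -87° +84° = -3°
rotate_crank_by(+67°): θ ← -3° +67° = 64°
crank pin P = (r cos θ, r sin θ) = (13.589506, 27.862615)
h = r sin θ − e = 27.862615 − 19 = 8.862615
sin φ = h / L = 8.862615 / 269 = 0.03294653
φ = arcsin(0.03294653) = 1.888039°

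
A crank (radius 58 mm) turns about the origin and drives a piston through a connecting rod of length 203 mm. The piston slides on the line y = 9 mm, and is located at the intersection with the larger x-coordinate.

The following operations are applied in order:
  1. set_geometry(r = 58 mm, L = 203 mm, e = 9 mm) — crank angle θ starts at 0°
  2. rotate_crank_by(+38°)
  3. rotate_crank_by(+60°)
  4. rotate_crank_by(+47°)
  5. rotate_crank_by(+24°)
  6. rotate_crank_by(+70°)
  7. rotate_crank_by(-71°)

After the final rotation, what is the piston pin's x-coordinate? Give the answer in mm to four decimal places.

146.2444

set_geometry: r = 58 mm, L = 203 mm, e = 9 mm; θ ← 0°
rotate_crank_by(+38°): θ ← 0° +38° = 38°
rotate_crank_by(+60°): θ ← 38° +60° = 98°
rotate_crank_by(+47°): θ ← 98° +47° = 145°
rotate_crank_by(+24°): θ ← 145° +24° = 169°
rotate_crank_by(+70°): θ ← 169° +70° = 239°
rotate_crank_by(-71°): θ ← 239° -71° = 168°
crank pin P = (r cos θ, r sin θ) = (-56.732561, 12.058878)
h = r sin θ − e = 12.058878 − 9 = 3.058878
x = r cos θ + √(L² − h²) = -56.732561 + √(41209.0 − 9.3567) = -56.732561 + 202.976953 = 146.244392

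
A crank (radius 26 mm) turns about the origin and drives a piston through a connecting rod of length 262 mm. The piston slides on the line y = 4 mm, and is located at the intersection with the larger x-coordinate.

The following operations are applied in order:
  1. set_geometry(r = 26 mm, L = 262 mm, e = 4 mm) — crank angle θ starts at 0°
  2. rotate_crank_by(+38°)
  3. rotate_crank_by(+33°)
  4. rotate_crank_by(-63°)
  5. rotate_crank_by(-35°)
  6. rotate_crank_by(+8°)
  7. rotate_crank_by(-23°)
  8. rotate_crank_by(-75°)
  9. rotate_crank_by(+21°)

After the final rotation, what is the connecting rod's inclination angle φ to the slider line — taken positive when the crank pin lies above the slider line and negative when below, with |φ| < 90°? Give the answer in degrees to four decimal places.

-6.5437

set_geometry: r = 26 mm, L = 262 mm, e = 4 mm; θ ← 0°
rotate_crank_by(+38°): θ ← 0° +38° = 38°
rotate_crank_by(+33°): θ ← 38° +33° = 71°
rotate_crank_by(-63°): θ ← 71° -63° = 8°
rotate_crank_by(-35°): θ ← 8° -35° = -27°
rotate_crank_by(+8°): θ ← -27° +8° = -19°
rotate_crank_by(-23°): θ ← -19° -23° = -42°
rotate_crank_by(-75°): θ ← -42° -75° = -117°
rotate_crank_by(+21°): θ ← -117° +21° = -96°
crank pin P = (r cos θ, r sin θ) = (-2.717740, -25.857569)
h = r sin θ − e = -25.857569 − 4 = -29.857569
sin φ = h / L = -29.857569 / 262 = -0.11396019
φ = arcsin(-0.11396019) = -6.543654°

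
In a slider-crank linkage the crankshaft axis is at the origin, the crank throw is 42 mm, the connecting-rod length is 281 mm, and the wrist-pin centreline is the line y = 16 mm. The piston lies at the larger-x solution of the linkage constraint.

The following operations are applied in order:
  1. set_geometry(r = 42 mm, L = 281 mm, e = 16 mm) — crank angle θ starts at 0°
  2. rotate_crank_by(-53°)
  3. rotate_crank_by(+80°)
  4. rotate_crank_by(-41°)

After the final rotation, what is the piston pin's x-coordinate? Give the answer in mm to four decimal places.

set_geometry: r = 42 mm, L = 281 mm, e = 16 mm; θ ← 0°
rotate_crank_by(-53°): θ ← 0° -53° = -53°
rotate_crank_by(+80°): θ ← -53° +80° = 27°
rotate_crank_by(-41°): θ ← 27° -41° = -14°
crank pin P = (r cos θ, r sin θ) = (40.752421, -10.160720)
h = r sin θ − e = -10.160720 − 16 = -26.160720
x = r cos θ + √(L² − h²) = 40.752421 + √(78961.0 − 684.3833) = 40.752421 + 279.779586 = 320.532007

320.5320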